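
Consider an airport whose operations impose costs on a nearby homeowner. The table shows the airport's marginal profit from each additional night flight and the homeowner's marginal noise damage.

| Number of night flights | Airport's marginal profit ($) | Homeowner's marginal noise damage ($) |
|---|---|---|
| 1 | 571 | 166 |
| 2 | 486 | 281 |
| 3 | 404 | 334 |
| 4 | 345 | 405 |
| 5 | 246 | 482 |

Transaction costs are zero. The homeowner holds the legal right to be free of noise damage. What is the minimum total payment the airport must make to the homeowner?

Efficient level: marginal profit ≥ marginal noise damage through level 3, so k* = 3.
With the homeowner holding the right, the airport must at least compensate total damage at k*: 166 + 281 + 334 = 781.

$781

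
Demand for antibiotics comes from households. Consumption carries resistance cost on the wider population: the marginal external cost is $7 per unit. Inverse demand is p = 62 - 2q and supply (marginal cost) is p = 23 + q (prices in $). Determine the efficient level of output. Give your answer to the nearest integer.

q* = 11

Social marginal benefit = demand − MEC = 55 - 2q.
Set SMB = MC: 55 - 2q = 23 + q → q* = 10.6667.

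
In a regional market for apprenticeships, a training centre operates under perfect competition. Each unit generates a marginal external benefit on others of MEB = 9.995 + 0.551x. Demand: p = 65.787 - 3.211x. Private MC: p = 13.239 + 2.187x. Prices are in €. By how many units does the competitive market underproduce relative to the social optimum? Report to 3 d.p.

3.169 units

Market equilibrium (private): 13.239 + 2.187x = 65.787 - 3.211x → x_m = 9.7347.
Social marginal cost = private MC − MEB = 3.244 + 1.636x.
Set SMC = demand: 3.244 + 1.636x = 65.787 - 3.211x → x* = 12.9034.
Gap = |9.7347 − 12.9034| = 3.1687.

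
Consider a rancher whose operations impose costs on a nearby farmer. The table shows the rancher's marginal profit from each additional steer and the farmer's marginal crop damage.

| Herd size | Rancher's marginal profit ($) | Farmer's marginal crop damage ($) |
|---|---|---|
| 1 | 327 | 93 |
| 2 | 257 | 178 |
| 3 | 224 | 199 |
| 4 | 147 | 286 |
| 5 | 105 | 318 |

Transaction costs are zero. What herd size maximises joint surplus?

Bargaining reaches the level where marginal profit last exceeds marginal crop damage.
That holds through level 3 (224 ≥ 199) but not at 4 (147 < 286).

3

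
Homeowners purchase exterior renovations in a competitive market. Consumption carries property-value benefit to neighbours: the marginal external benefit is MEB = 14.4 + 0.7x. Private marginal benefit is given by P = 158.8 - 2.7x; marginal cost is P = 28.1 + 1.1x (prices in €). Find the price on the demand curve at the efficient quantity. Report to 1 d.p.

Social marginal benefit = demand + MEB = 173.2 - 2.0x.
Set SMB = MC: 173.2 - 2.0x = 28.1 + 1.1x → x* = 46.8065.
Consumer price on the demand curve at x*: 158.8 − 2.7×46.8065 = 32.4225.

P = €32.4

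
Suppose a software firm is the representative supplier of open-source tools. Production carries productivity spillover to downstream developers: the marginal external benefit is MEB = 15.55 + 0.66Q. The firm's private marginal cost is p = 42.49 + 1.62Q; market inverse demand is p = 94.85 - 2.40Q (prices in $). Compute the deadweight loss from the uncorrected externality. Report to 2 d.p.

Market equilibrium (private): 42.49 + 1.62Q = 94.85 - 2.40Q → Q_m = 13.0249.
Social marginal cost = private MC − MEB = 26.94 + 0.96Q.
Set SMC = demand: 26.94 + 0.96Q = 94.85 - 2.40Q → Q* = 20.2113.
Height of the DWL triangle at Q_m is demand(Q_m) − SMC(Q_m) = MEB(Q_m) = 24.1464.
DWL = ½ × 7.1864 × 24.1464 = 86.7628.

DWL = $86.76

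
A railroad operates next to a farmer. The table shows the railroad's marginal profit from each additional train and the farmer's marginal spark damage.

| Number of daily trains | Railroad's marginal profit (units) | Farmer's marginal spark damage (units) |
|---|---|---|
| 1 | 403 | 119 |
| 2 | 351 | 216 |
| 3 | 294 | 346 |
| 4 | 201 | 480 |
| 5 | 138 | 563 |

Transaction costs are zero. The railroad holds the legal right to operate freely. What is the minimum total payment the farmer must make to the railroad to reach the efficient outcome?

633

Left alone the railroad would choose level 5 (marginal profit stays positive).
Efficient level: k* = 2 (marginal profit ≥ marginal spark damage through 2).
The farmer must at least cover the railroad's forgone profit from cutting 5→2: 294 + 201 + 138 = 633.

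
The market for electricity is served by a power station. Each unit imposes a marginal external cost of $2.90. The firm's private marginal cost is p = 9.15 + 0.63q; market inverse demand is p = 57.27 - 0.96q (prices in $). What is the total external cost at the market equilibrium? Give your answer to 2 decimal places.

Market equilibrium (private): 9.15 + 0.63q = 57.27 - 0.96q → q_m = 30.2642.
Total external cost = MEC × q_m = 2.90 × 30.2642 = 87.7662.

$87.77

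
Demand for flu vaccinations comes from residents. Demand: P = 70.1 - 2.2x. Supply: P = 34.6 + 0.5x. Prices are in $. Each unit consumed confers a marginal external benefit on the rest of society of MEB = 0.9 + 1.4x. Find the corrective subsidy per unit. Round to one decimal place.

subsidy = $40.1 per unit

Social marginal benefit = demand + MEB = 71.0 - 0.8x.
Set SMB = MC: 71.0 - 0.8x = 34.6 + 0.5x → x* = 28.0000.
The Pigouvian subsidy equals MEB at x*: 0.9 + 1.4×28.0000 = 40.1000.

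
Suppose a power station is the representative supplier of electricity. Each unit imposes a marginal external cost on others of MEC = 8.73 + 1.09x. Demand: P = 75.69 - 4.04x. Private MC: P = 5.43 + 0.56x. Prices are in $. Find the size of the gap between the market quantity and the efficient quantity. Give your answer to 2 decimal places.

4.46 units

Market equilibrium (private): 5.43 + 0.56x = 75.69 - 4.04x → x_m = 15.2739.
Social marginal cost = private MC + MEC = 14.16 + 1.65x.
Set SMC = demand: 14.16 + 1.65x = 75.69 - 4.04x → x* = 10.8137.
Gap = |15.2739 − 10.8137| = 4.4602.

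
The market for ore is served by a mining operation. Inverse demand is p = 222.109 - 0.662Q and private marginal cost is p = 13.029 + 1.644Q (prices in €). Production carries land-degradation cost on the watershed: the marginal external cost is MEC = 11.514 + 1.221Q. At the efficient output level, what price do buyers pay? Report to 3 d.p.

P = €185.027

Social marginal cost = private MC + MEC = 24.543 + 2.865Q.
Set SMC = demand: 24.543 + 2.865Q = 222.109 - 0.662Q → Q* = 56.0153.
Consumer price on the demand curve at Q*: 222.109 − 0.662×56.0153 = 185.0269.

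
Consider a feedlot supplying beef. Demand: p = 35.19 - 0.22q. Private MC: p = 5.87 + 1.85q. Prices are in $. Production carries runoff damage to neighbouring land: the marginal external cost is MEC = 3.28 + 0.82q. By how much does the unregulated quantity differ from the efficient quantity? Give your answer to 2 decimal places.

Market equilibrium (private): 5.87 + 1.85q = 35.19 - 0.22q → q_m = 14.1643.
Social marginal cost = private MC + MEC = 9.15 + 2.67q.
Set SMC = demand: 9.15 + 2.67q = 35.19 - 0.22q → q* = 9.0104.
Gap = |14.1643 − 9.0104| = 5.1539.

5.15 units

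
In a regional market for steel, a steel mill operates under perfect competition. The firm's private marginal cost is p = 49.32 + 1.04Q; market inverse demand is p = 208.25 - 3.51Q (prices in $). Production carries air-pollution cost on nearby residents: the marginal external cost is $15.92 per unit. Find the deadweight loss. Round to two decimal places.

Market equilibrium (private): 49.32 + 1.04Q = 208.25 - 3.51Q → Q_m = 34.9297.
Social marginal cost = private MC + MEC = 65.24 + 1.04Q.
Set SMC = demand: 65.24 + 1.04Q = 208.25 - 3.51Q → Q* = 31.4308.
The welfare-loss triangle has base |Q_m − Q*| and height MEC(Q_m) (the vertical gap between SMC and demand is zero at Q* and MEC at Q_m).
DWL = ½ × 3.4989 × 15.9200 = 27.8512.

DWL = $27.85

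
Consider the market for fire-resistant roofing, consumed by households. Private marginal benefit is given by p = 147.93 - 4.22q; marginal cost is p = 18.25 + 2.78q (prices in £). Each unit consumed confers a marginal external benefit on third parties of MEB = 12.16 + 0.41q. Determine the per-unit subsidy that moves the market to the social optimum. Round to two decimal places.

Social marginal benefit = demand + MEB = 160.09 - 3.81q.
Set SMB = MC: 160.09 - 3.81q = 18.25 + 2.78q → q* = 21.5235.
The Pigouvian subsidy equals MEB at q*: 12.16 + 0.41×21.5235 = 20.9846.

subsidy = £20.98 per unit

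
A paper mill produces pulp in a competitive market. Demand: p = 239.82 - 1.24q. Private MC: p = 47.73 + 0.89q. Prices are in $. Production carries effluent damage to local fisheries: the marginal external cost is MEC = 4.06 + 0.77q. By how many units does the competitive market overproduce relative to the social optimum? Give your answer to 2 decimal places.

25.35 units

Market equilibrium (private): 47.73 + 0.89q = 239.82 - 1.24q → q_m = 90.1831.
Social marginal cost = private MC + MEC = 51.79 + 1.66q.
Set SMC = demand: 51.79 + 1.66q = 239.82 - 1.24q → q* = 64.8379.
Gap = |90.1831 − 64.8379| = 25.3452.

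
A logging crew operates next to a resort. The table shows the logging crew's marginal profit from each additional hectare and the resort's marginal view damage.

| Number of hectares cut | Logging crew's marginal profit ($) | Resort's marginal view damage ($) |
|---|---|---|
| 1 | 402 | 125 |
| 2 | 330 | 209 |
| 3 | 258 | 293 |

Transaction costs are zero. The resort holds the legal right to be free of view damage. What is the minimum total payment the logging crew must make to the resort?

Efficient level: marginal profit ≥ marginal view damage through level 2, so k* = 2.
With the resort holding the right, the logging crew must at least compensate total damage at k*: 125 + 209 = 334.

$334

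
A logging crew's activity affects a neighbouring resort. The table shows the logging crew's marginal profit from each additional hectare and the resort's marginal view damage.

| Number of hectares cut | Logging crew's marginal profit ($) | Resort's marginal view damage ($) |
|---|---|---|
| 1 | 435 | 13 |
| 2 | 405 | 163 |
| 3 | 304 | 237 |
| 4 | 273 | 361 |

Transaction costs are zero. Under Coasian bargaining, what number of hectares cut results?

3

Bargaining reaches the level where marginal profit last exceeds marginal view damage.
That holds through level 3 (304 ≥ 237) but not at 4 (273 < 361).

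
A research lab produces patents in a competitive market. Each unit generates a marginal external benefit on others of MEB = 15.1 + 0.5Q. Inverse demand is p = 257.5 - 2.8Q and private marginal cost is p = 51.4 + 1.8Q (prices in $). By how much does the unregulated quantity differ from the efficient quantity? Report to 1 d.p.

Market equilibrium (private): 51.4 + 1.8Q = 257.5 - 2.8Q → Q_m = 44.8043.
Social marginal cost = private MC − MEB = 36.3 + 1.3Q.
Set SMC = demand: 36.3 + 1.3Q = 257.5 - 2.8Q → Q* = 53.9512.
Gap = |44.8043 − 53.9512| = 9.1469.

9.1 units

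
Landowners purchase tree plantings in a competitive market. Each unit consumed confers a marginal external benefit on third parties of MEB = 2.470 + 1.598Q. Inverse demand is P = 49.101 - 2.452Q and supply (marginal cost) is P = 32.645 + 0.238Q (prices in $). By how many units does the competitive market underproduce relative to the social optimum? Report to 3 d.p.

Market equilibrium (private): 32.645 + 0.238Q = 49.101 - 2.452Q → Q_m = 6.1175.
Social marginal benefit = demand + MEB = 51.571 - 0.854Q.
Set SMB = MC: 51.571 - 0.854Q = 32.645 + 0.238Q → Q* = 17.3315.
Gap = |6.1175 − 17.3315| = 11.2140.

11.214 units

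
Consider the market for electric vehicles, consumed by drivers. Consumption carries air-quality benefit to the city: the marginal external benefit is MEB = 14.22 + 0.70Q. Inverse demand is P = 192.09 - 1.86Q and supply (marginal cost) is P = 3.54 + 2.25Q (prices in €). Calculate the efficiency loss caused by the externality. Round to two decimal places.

DWL = €314.77

Market equilibrium (private): 3.54 + 2.25Q = 192.09 - 1.86Q → Q_m = 45.8759.
Social marginal benefit = demand + MEB = 206.31 - 1.16Q.
Set SMB = MC: 206.31 - 1.16Q = 3.54 + 2.25Q → Q* = 59.4633.
Between Q* and Q_m the wedge SMB − MC runs linearly from 0 to MEB(Q_m), so the loss is a triangle.
DWL = ½ × 13.5874 × 46.3331 = 314.7732.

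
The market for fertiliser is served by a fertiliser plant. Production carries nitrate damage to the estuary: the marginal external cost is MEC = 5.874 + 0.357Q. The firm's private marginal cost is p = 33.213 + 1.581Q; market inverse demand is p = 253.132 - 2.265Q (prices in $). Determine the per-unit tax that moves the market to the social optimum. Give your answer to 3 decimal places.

Social marginal cost = private MC + MEC = 39.087 + 1.938Q.
Set SMC = demand: 39.087 + 1.938Q = 253.132 - 2.265Q → Q* = 50.9267.
The Pigouvian tax equals MEC at Q*: 5.874 + 0.357×50.9267 = 24.0548.

tax = $24.055 per unit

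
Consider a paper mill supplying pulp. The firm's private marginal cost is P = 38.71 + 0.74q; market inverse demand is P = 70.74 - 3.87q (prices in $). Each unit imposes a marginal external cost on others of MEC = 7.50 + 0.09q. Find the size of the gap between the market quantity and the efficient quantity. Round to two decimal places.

1.73 units

Market equilibrium (private): 38.71 + 0.74q = 70.74 - 3.87q → q_m = 6.9479.
Social marginal cost = private MC + MEC = 46.21 + 0.83q.
Set SMC = demand: 46.21 + 0.83q = 70.74 - 3.87q → q* = 5.2191.
Gap = |6.9479 − 5.2191| = 1.7288.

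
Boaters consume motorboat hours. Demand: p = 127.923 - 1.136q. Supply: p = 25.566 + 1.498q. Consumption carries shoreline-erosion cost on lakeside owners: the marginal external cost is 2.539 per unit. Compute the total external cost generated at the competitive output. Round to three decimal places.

Market equilibrium (private): 25.566 + 1.498q = 127.923 - 1.136q → q_m = 38.8599.
Total external cost = MEC × q_m = 2.539 × 38.8599 = 98.6653.

98.665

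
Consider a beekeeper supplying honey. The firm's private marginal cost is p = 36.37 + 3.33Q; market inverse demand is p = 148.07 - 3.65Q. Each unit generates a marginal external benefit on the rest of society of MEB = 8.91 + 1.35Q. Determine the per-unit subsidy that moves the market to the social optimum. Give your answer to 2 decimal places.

subsidy = 37.83 per unit

Social marginal cost = private MC − MEB = 27.46 + 1.98Q.
Set SMC = demand: 27.46 + 1.98Q = 148.07 - 3.65Q → Q* = 21.4227.
The Pigouvian subsidy equals MEB at Q*: 8.91 + 1.35×21.4227 = 37.8306.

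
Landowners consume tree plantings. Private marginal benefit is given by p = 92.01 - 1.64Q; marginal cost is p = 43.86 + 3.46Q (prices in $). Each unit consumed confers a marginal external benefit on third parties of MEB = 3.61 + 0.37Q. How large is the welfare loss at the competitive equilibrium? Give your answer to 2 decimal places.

DWL = $5.33

Market equilibrium (private): 43.86 + 3.46Q = 92.01 - 1.64Q → Q_m = 9.4412.
Social marginal benefit = demand + MEB = 95.62 - 1.27Q.
Set SMB = MC: 95.62 - 1.27Q = 43.86 + 3.46Q → Q* = 10.9429.
The loss is the area between SMB and MC from Q* to Q_m; with linear curves that's a triangle of height MEB(Q_m).
DWL = ½ × 1.5017 × 7.1032 = 5.3334.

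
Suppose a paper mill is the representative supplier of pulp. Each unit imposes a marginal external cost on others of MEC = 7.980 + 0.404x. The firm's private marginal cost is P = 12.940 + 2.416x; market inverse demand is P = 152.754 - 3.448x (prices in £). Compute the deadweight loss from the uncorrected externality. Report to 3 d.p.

DWL = £24.745

Market equilibrium (private): 12.940 + 2.416x = 152.754 - 3.448x → x_m = 23.8428.
Social marginal cost = private MC + MEC = 20.920 + 2.820x.
Set SMC = demand: 20.920 + 2.820x = 152.754 - 3.448x → x* = 21.0329.
Height of the DWL triangle at x_m is SMC(x_m) − demand(x_m) = MEC(x_m) = 17.6125.
DWL = ½ × 2.8099 × 17.6125 = 24.7447.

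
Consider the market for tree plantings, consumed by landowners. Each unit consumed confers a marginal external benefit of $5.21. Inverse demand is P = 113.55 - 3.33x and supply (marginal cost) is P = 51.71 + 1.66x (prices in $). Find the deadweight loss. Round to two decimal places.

Market equilibrium (private): 51.71 + 1.66x = 113.55 - 3.33x → x_m = 12.3928.
Social marginal benefit = demand + MEB = 118.76 - 3.33x.
Set SMB = MC: 118.76 - 3.33x = 51.71 + 1.66x → x* = 13.4369.
The welfare-loss triangle has base |x_m − x*| and height MEB(x_m) (the vertical gap between SMB and MC is zero at x* and MEB at x_m).
DWL = ½ × 1.0441 × 5.2100 = 2.7199.

DWL = $2.72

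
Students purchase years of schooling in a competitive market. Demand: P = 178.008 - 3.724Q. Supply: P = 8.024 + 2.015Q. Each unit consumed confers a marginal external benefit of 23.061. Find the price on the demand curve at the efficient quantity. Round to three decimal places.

P = 52.742

Social marginal benefit = demand + MEB = 201.069 - 3.724Q.
Set SMB = MC: 201.069 - 3.724Q = 8.024 + 2.015Q → Q* = 33.6374.
Consumer price on the demand curve at Q*: 178.008 − 3.724×33.6374 = 52.7423.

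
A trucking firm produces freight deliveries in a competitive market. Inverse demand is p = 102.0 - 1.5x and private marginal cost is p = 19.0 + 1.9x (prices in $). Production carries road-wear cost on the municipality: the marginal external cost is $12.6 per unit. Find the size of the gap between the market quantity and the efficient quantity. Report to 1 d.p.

Market equilibrium (private): 19.0 + 1.9x = 102.0 - 1.5x → x_m = 24.4118.
Social marginal cost = private MC + MEC = 31.6 + 1.9x.
Set SMC = demand: 31.6 + 1.9x = 102.0 - 1.5x → x* = 20.7059.
Gap = |24.4118 − 20.7059| = 3.7059.

3.7 units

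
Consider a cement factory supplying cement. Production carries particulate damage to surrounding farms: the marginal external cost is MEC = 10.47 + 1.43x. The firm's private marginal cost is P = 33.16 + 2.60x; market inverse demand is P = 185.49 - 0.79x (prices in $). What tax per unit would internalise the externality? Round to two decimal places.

Social marginal cost = private MC + MEC = 43.63 + 4.03x.
Set SMC = demand: 43.63 + 4.03x = 185.49 - 0.79x → x* = 29.4315.
The Pigouvian tax equals MEC at x*: 10.47 + 1.43×29.4315 = 52.5570.

tax = $52.56 per unit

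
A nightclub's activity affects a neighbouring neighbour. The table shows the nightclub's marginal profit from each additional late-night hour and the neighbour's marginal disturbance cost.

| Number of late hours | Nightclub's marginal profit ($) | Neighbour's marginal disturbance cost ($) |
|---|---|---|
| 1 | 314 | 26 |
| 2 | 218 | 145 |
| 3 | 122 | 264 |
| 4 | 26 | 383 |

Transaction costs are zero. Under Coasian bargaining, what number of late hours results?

2

Bargaining reaches the level where marginal profit last exceeds marginal disturbance cost.
That holds through level 2 (218 ≥ 145) but not at 3 (122 < 264).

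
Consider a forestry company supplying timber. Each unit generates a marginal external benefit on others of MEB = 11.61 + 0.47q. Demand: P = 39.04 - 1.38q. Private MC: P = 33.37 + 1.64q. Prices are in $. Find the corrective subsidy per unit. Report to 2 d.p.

subsidy = $14.79 per unit

Social marginal cost = private MC − MEB = 21.76 + 1.17q.
Set SMC = demand: 21.76 + 1.17q = 39.04 - 1.38q → q* = 6.7765.
The Pigouvian subsidy equals MEB at q*: 11.61 + 0.47×6.7765 = 14.7950.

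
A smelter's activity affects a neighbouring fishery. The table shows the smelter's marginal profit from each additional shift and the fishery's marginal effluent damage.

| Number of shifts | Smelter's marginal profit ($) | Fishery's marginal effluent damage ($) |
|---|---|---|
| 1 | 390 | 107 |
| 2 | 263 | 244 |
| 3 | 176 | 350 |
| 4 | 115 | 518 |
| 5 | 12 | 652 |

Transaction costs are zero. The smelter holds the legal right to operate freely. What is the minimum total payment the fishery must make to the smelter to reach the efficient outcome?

Left alone the smelter would choose level 5 (marginal profit stays positive).
Efficient level: k* = 2 (marginal profit ≥ marginal effluent damage through 2).
The fishery must at least cover the smelter's forgone profit from cutting 5→2: 176 + 115 + 12 = 303.

$303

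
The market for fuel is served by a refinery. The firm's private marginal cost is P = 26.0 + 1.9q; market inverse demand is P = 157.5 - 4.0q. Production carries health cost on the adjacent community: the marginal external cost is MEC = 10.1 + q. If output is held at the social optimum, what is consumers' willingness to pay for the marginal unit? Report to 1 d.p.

P = 87.1

Social marginal cost = private MC + MEC = 36.1 + 2.9q.
Set SMC = demand: 36.1 + 2.9q = 157.5 - 4.0q → q* = 17.5942.
Consumer price on the demand curve at q*: 157.5 − 4.0×17.5942 = 87.1232.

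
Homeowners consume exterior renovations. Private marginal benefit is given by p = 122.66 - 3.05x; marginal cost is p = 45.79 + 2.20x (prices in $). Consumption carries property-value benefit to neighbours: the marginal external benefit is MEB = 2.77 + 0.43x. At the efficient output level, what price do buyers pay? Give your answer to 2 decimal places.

Social marginal benefit = demand + MEB = 125.43 - 2.62x.
Set SMB = MC: 125.43 - 2.62x = 45.79 + 2.20x → x* = 16.5228.
Consumer price on the demand curve at x*: 122.66 − 3.05×16.5228 = 72.2655.

P = $72.27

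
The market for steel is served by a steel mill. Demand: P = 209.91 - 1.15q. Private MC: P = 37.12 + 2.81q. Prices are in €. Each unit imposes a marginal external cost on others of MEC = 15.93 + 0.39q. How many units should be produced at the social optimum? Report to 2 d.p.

q* = 36.06

Social marginal cost = private MC + MEC = 53.05 + 3.20q.
Set SMC = demand: 53.05 + 3.20q = 209.91 - 1.15q → q* = 36.0598.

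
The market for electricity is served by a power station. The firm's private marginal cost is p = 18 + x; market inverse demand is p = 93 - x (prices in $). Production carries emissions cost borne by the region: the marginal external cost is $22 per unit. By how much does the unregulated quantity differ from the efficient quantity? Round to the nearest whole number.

Market equilibrium (private): 18 + x = 93 - x → x_m = 37.5000.
Social marginal cost = private MC + MEC = 40 + x.
Set SMC = demand: 40 + x = 93 - x → x* = 26.5000.
Gap = |37.5000 − 26.5000| = 11.0000.

11 units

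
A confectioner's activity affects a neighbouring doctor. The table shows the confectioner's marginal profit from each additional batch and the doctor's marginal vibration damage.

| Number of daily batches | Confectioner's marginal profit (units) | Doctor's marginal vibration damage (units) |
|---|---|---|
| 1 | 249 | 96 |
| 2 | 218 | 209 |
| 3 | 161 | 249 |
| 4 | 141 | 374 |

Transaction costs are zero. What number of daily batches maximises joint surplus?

2

Bargaining reaches the level where marginal profit last exceeds marginal vibration damage.
That holds through level 2 (218 ≥ 209) but not at 3 (161 < 249).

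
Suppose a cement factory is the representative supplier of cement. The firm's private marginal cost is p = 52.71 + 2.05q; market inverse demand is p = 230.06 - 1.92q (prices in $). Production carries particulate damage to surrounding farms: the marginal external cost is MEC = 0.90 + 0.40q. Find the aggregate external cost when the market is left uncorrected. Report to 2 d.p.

$439.33

Market equilibrium (private): 52.71 + 2.05q = 230.06 - 1.92q → q_m = 44.6725.
Total external cost = ∫₀^{q_m} (0.90 + 0.40q) dq = 0.90×44.6725 + ½×0.40×44.6725² = 439.3317.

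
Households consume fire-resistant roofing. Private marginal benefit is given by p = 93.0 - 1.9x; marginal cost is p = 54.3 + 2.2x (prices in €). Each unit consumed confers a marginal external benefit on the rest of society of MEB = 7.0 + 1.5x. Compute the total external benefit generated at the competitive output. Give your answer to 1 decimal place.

Market equilibrium (private): 54.3 + 2.2x = 93.0 - 1.9x → x_m = 9.4390.
Total external benefit = ∫₀^{x_m} (7.0 + 1.5x) dx = 7.0×9.4390 + ½×1.5×9.4390² = 132.8940.

€132.9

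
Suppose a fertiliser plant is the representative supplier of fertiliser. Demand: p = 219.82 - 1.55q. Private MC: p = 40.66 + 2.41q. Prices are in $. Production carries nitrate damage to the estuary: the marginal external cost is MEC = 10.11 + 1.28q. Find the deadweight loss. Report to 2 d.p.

Market equilibrium (private): 40.66 + 2.41q = 219.82 - 1.55q → q_m = 45.2424.
Social marginal cost = private MC + MEC = 50.77 + 3.69q.
Set SMC = demand: 50.77 + 3.69q = 219.82 - 1.55q → q* = 32.2615.
The loss is the area between SMC and demand from q* to q_m; with linear curves that's a triangle of height MEC(q_m).
DWL = ½ × 12.9809 × 68.0203 = 441.4824.

DWL = $441.48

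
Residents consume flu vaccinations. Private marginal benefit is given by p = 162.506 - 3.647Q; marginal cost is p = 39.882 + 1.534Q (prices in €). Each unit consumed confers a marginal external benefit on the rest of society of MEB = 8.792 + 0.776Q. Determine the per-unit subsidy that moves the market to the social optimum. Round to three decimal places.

subsidy = €31.943 per unit

Social marginal benefit = demand + MEB = 171.298 - 2.871Q.
Set SMB = MC: 171.298 - 2.871Q = 39.882 + 1.534Q → Q* = 29.8334.
The Pigouvian subsidy equals MEB at Q*: 8.792 + 0.776×29.8334 = 31.9427.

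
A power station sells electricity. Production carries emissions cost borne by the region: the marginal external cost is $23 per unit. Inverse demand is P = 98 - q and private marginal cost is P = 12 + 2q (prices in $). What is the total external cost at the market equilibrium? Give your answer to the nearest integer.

$659

Market equilibrium (private): 12 + 2q = 98 - q → q_m = 28.6667.
Total external cost = MEC × q_m = 23 × 28.6667 = 659.3341.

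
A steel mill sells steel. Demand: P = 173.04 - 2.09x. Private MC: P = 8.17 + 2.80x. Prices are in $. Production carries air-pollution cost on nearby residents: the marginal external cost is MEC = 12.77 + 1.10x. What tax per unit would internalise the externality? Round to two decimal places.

tax = $40.70 per unit

Social marginal cost = private MC + MEC = 20.94 + 3.90x.
Set SMC = demand: 20.94 + 3.90x = 173.04 - 2.09x → x* = 25.3923.
The Pigouvian tax equals MEC at x*: 12.77 + 1.10×25.3923 = 40.7015.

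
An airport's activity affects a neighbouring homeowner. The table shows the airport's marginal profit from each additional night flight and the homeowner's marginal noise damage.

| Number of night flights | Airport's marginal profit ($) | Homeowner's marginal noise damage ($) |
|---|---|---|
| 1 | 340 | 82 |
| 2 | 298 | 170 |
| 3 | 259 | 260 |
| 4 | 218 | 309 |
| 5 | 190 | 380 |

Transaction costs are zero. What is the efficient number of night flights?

2

Bargaining reaches the level where marginal profit last exceeds marginal noise damage.
That holds through level 2 (298 ≥ 170) but not at 3 (259 < 260).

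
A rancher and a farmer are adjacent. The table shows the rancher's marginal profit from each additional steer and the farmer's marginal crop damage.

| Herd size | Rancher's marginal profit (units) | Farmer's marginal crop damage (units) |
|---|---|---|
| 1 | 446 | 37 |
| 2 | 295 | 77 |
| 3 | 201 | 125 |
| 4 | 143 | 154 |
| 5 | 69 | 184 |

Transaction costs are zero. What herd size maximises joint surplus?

Bargaining reaches the level where marginal profit last exceeds marginal crop damage.
That holds through level 3 (201 ≥ 125) but not at 4 (143 < 154).

3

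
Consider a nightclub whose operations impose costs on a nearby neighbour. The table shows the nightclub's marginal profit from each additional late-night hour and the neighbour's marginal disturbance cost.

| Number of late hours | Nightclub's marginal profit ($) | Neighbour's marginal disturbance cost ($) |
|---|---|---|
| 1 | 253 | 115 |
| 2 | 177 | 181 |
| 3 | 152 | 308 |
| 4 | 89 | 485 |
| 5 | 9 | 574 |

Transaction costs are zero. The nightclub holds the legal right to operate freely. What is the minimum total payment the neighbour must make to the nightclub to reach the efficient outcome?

$427

Left alone the nightclub would choose level 5 (marginal profit stays positive).
Efficient level: k* = 1 (marginal profit ≥ marginal disturbance cost through 1).
The neighbour must at least cover the nightclub's forgone profit from cutting 5→1: 177 + 152 + 89 + 9 = 427.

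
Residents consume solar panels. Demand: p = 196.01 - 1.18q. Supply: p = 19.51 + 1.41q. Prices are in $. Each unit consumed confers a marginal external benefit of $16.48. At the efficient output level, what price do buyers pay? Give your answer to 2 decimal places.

Social marginal benefit = demand + MEB = 212.49 - 1.18q.
Set SMB = MC: 212.49 - 1.18q = 19.51 + 1.41q → q* = 74.5097.
Consumer price on the demand curve at q*: 196.01 − 1.18×74.5097 = 108.0886.

P = $108.09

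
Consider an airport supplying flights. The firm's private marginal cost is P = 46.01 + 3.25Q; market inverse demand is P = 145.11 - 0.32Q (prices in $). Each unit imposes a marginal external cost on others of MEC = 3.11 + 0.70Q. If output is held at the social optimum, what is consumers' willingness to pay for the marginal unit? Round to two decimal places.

P = $137.92

Social marginal cost = private MC + MEC = 49.12 + 3.95Q.
Set SMC = demand: 49.12 + 3.95Q = 145.11 - 0.32Q → Q* = 22.4801.
Consumer price on the demand curve at Q*: 145.11 − 0.32×22.4801 = 137.9164.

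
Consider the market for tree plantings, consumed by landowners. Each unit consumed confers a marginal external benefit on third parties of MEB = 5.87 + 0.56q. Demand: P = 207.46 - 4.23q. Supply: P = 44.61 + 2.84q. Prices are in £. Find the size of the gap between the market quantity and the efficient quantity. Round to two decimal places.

Market equilibrium (private): 44.61 + 2.84q = 207.46 - 4.23q → q_m = 23.0339.
Social marginal benefit = demand + MEB = 213.33 - 3.67q.
Set SMB = MC: 213.33 - 3.67q = 44.61 + 2.84q → q* = 25.9171.
Gap = |23.0339 − 25.9171| = 2.8832.

2.88 units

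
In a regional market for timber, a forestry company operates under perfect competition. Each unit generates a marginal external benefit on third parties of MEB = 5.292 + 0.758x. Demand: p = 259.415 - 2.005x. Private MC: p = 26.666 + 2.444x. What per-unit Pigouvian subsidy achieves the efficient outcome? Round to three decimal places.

subsidy = 54.177 per unit

Social marginal cost = private MC − MEB = 21.374 + 1.686x.
Set SMC = demand: 21.374 + 1.686x = 259.415 - 2.005x → x* = 64.4923.
The Pigouvian subsidy equals MEB at x*: 5.292 + 0.758×64.4923 = 54.1772.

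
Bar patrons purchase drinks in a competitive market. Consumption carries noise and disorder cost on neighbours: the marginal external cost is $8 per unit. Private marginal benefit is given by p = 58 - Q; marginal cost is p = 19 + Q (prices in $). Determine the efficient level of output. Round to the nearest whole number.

Social marginal benefit = demand − MEC = 50 - Q.
Set SMB = MC: 50 - Q = 19 + Q → Q* = 15.5000.

Q* = 16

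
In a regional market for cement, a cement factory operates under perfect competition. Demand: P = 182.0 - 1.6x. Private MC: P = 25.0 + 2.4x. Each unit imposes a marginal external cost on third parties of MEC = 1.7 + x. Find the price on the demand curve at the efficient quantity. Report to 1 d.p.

P = 132.3

Social marginal cost = private MC + MEC = 26.7 + 3.4x.
Set SMC = demand: 26.7 + 3.4x = 182.0 - 1.6x → x* = 31.0600.
Consumer price on the demand curve at x*: 182.0 − 1.6×31.0600 = 132.3040.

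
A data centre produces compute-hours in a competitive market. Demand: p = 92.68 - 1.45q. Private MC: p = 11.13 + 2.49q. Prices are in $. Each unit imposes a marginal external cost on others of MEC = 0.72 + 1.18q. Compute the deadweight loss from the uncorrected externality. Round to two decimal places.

Market equilibrium (private): 11.13 + 2.49q = 92.68 - 1.45q → q_m = 20.6980.
Social marginal cost = private MC + MEC = 11.85 + 3.67q.
Set SMC = demand: 11.85 + 3.67q = 92.68 - 1.45q → q* = 15.7871.
Height of the DWL triangle at q_m is SMC(q_m) − demand(q_m) = MEC(q_m) = 25.1436.
DWL = ½ × 4.9109 × 25.1436 = 61.7389.

DWL = $61.74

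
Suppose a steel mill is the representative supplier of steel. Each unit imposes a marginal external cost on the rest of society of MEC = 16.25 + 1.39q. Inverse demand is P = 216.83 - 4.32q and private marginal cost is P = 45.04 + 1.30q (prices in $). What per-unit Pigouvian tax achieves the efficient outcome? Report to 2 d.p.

Social marginal cost = private MC + MEC = 61.29 + 2.69q.
Set SMC = demand: 61.29 + 2.69q = 216.83 - 4.32q → q* = 22.1883.
The Pigouvian tax equals MEC at q*: 16.25 + 1.39×22.1883 = 47.0917.

tax = $47.09 per unit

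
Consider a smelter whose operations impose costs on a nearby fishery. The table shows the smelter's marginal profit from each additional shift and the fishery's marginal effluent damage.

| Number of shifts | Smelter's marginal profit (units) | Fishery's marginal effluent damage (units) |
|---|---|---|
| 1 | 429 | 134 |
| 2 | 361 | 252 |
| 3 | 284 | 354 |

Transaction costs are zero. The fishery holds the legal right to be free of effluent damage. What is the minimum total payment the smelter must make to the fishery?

386

Efficient level: marginal profit ≥ marginal effluent damage through level 2, so k* = 2.
With the fishery holding the right, the smelter must at least compensate total damage at k*: 134 + 252 = 386.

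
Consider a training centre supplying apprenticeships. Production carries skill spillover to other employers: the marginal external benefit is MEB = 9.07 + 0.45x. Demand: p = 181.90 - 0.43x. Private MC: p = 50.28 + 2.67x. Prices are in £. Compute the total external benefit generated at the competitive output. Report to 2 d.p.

£790.70

Market equilibrium (private): 50.28 + 2.67x = 181.90 - 0.43x → x_m = 42.4581.
Total external benefit = ∫₀^{x_m} (9.07 + 0.45x) dx = 9.07×42.4581 + ½×0.45×42.4581² = 790.7003.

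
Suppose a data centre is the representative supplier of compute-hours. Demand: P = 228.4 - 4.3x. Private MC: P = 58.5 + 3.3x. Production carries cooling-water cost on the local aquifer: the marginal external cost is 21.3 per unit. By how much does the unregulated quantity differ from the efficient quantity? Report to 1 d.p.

Market equilibrium (private): 58.5 + 3.3x = 228.4 - 4.3x → x_m = 22.3553.
Social marginal cost = private MC + MEC = 79.8 + 3.3x.
Set SMC = demand: 79.8 + 3.3x = 228.4 - 4.3x → x* = 19.5526.
Gap = |22.3553 − 19.5526| = 2.8027.

2.8 units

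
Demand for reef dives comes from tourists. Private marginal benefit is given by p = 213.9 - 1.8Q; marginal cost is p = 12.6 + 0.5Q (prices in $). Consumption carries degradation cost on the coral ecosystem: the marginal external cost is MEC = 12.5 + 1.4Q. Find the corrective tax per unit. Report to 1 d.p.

tax = $83.9 per unit

Social marginal benefit = demand − MEC = 201.4 - 3.2Q.
Set SMB = MC: 201.4 - 3.2Q = 12.6 + 0.5Q → Q* = 51.0270.
The Pigouvian tax equals MEC at Q*: 12.5 + 1.4×51.0270 = 83.9378.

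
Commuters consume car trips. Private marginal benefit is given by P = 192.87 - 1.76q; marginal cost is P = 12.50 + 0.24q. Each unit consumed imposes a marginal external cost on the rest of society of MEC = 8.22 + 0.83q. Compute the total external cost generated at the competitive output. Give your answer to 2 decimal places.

4116.65

Market equilibrium (private): 12.50 + 0.24q = 192.87 - 1.76q → q_m = 90.1850.
Total external cost = ∫₀^{q_m} (8.22 + 0.83q) dq = 8.22×90.1850 + ½×0.83×90.1850² = 4116.6544.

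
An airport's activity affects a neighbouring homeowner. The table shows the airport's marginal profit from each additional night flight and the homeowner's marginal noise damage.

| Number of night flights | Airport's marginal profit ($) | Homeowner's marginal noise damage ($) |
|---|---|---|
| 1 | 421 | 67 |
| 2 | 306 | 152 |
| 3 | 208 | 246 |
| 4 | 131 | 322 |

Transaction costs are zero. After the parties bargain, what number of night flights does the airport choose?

Bargaining reaches the level where marginal profit last exceeds marginal noise damage.
That holds through level 2 (306 ≥ 152) but not at 3 (208 < 246).

2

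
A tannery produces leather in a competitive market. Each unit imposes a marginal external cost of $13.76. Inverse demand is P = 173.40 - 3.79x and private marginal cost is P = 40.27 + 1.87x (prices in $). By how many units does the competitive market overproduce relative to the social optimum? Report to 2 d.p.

Market equilibrium (private): 40.27 + 1.87x = 173.40 - 3.79x → x_m = 23.5212.
Social marginal cost = private MC + MEC = 54.03 + 1.87x.
Set SMC = demand: 54.03 + 1.87x = 173.40 - 3.79x → x* = 21.0901.
Gap = |23.5212 − 21.0901| = 2.4311.

2.43 units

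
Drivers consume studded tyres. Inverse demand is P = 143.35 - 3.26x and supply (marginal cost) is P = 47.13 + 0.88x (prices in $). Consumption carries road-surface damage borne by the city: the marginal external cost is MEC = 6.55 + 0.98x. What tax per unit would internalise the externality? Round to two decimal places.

tax = $23.71 per unit

Social marginal benefit = demand − MEC = 136.80 - 4.24x.
Set SMB = MC: 136.80 - 4.24x = 47.13 + 0.88x → x* = 17.5137.
The Pigouvian tax equals MEC at x*: 6.55 + 0.98×17.5137 = 23.7134.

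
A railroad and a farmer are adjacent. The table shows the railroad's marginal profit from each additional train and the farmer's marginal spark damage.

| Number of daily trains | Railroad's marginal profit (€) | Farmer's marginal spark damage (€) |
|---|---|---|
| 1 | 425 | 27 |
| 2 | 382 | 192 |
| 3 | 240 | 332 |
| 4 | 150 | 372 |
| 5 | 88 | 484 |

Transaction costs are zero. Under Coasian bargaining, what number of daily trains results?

2

Bargaining reaches the level where marginal profit last exceeds marginal spark damage.
That holds through level 2 (382 ≥ 192) but not at 3 (240 < 332).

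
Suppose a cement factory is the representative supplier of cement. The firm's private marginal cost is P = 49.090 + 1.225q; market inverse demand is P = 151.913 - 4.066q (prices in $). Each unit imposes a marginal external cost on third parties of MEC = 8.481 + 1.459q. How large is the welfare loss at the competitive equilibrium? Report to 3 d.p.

DWL = $100.503

Market equilibrium (private): 49.090 + 1.225q = 151.913 - 4.066q → q_m = 19.4336.
Social marginal cost = private MC + MEC = 57.571 + 2.684q.
Set SMC = demand: 57.571 + 2.684q = 151.913 - 4.066q → q* = 13.9766.
The loss is the area between SMC and demand from q* to q_m; with linear curves that's a triangle of height MEC(q_m).
DWL = ½ × 5.4570 × 36.8346 = 100.5032.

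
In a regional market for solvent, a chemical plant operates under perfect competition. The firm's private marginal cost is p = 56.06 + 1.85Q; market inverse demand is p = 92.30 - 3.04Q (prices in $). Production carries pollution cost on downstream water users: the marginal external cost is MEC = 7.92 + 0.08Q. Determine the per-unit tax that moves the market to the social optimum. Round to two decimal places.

Social marginal cost = private MC + MEC = 63.98 + 1.93Q.
Set SMC = demand: 63.98 + 1.93Q = 92.30 - 3.04Q → Q* = 5.6982.
The Pigouvian tax equals MEC at Q*: 7.92 + 0.08×5.6982 = 8.3759.

tax = $8.38 per unit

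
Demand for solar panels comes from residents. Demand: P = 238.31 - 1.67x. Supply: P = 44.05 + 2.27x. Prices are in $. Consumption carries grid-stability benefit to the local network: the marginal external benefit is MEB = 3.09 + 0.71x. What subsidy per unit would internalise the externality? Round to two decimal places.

subsidy = $46.47 per unit

Social marginal benefit = demand + MEB = 241.40 - 0.96x.
Set SMB = MC: 241.40 - 0.96x = 44.05 + 2.27x → x* = 61.0991.
The Pigouvian subsidy equals MEB at x*: 3.09 + 0.71×61.0991 = 46.4704.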